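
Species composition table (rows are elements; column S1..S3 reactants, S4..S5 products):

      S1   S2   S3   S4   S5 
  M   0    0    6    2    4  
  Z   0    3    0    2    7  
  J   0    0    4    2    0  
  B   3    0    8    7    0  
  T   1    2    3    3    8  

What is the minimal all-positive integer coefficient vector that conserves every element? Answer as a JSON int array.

Coefficients: [4, 5, 2, 4, 1]

M: 4·0+5·0+2·6 = 12 | 4·2+1·4 = 12
Z: 4·0+5·3+2·0 = 15 | 4·2+1·7 = 15
J: 4·0+5·0+2·4 = 8 | 4·2+1·0 = 8
B: 4·3+5·0+2·8 = 28 | 4·7+1·0 = 28
T: 4·1+5·2+2·3 = 20 | 4·3+1·8 = 20
gcd(4,5,2,4,1) = 1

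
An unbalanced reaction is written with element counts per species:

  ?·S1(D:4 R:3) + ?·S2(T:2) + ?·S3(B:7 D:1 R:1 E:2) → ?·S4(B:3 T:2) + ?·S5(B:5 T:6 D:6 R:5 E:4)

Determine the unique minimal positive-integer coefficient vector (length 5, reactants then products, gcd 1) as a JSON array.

Coefficients: [1, 6, 2, 3, 1]

B: 1·0+6·0+2·7 = 14 | 3·3+1·5 = 14
T: 1·0+6·2+2·0 = 12 | 3·2+1·6 = 12
D: 1·4+6·0+2·1 = 6 | 3·0+1·6 = 6
R: 1·3+6·0+2·1 = 5 | 3·0+1·5 = 5
E: 1·0+6·0+2·2 = 4 | 3·0+1·4 = 4
gcd(1,6,2,3,1) = 1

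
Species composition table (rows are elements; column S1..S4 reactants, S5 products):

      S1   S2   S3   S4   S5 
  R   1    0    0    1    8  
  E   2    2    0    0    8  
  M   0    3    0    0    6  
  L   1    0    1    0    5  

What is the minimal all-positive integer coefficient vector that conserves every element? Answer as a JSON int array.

R: 2·1+2·0+3·0+6·1 = 8 | 1·8 = 8
E: 2·2+2·2+3·0+6·0 = 8 | 1·8 = 8
M: 2·0+2·3+3·0+6·0 = 6 | 1·6 = 6
L: 2·1+2·0+3·1+6·0 = 5 | 1·5 = 5
gcd(2,2,3,6,1) = 1

Coefficients: [2, 2, 3, 6, 1]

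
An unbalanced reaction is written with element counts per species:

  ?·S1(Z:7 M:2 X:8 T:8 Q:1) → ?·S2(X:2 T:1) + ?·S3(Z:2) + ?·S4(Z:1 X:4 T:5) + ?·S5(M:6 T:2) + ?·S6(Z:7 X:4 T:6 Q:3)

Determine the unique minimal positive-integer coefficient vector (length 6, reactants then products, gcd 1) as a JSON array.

Coefficients: [3, 6, 6, 2, 1, 1]

Z: 3·7 = 21 | 6·0+6·2+2·1+1·0+1·7 = 21
M: 3·2 = 6 | 6·0+6·0+2·0+1·6+1·0 = 6
X: 3·8 = 24 | 6·2+6·0+2·4+1·0+1·4 = 24
T: 3·8 = 24 | 6·1+6·0+2·5+1·2+1·6 = 24
Q: 3·1 = 3 | 6·0+6·0+2·0+1·0+1·3 = 3
gcd(3,6,6,2,1,1) = 1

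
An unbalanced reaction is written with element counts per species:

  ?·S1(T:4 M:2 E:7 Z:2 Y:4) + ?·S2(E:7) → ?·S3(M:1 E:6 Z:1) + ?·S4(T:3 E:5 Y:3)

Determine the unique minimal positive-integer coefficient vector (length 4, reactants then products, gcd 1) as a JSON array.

Coefficients: [3, 5, 6, 4]

T: 3·4+5·0 = 12 | 6·0+4·3 = 12
M: 3·2+5·0 = 6 | 6·1+4·0 = 6
E: 3·7+5·7 = 56 | 6·6+4·5 = 56
Z: 3·2+5·0 = 6 | 6·1+4·0 = 6
Y: 3·4+5·0 = 12 | 6·0+4·3 = 12
gcd(3,5,6,4) = 1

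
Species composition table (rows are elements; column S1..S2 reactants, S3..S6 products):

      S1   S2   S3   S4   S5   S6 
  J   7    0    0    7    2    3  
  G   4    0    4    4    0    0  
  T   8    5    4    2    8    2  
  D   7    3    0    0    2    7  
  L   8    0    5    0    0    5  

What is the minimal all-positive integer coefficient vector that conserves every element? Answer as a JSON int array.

Coefficients: [5, 2, 3, 2, 3, 5]

J: 5·7+2·0 = 35 | 3·0+2·7+3·2+5·3 = 35
G: 5·4+2·0 = 20 | 3·4+2·4+3·0+5·0 = 20
T: 5·8+2·5 = 50 | 3·4+2·2+3·8+5·2 = 50
D: 5·7+2·3 = 41 | 3·0+2·0+3·2+5·7 = 41
L: 5·8+2·0 = 40 | 3·5+2·0+3·0+5·5 = 40
gcd(5,2,3,2,3,5) = 1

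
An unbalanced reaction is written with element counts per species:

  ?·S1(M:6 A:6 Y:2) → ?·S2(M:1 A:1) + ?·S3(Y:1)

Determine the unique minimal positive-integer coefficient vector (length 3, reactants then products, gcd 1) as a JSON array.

Coefficients: [1, 6, 2]

M: 1·6 = 6 | 6·1+2·0 = 6
A: 1·6 = 6 | 6·1+2·0 = 6
Y: 1·2 = 2 | 6·0+2·1 = 2
gcd(1,6,2) = 1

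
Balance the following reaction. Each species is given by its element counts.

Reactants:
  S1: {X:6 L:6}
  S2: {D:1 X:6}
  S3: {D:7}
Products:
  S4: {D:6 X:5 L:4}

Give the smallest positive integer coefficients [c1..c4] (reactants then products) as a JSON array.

Coefficients: [4, 1, 5, 6]

D: 4·0+1·1+5·7 = 36 | 6·6 = 36
X: 4·6+1·6+5·0 = 30 | 6·5 = 30
L: 4·6+1·0+5·0 = 24 | 6·4 = 24
gcd(4,1,5,6) = 1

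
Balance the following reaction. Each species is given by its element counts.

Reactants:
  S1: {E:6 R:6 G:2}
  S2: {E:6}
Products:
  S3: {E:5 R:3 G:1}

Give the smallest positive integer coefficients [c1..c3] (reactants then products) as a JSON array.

E: 3·6+2·6 = 30 | 6·5 = 30
R: 3·6+2·0 = 18 | 6·3 = 18
G: 3·2+2·0 = 6 | 6·1 = 6
gcd(3,2,6) = 1

Coefficients: [3, 2, 6]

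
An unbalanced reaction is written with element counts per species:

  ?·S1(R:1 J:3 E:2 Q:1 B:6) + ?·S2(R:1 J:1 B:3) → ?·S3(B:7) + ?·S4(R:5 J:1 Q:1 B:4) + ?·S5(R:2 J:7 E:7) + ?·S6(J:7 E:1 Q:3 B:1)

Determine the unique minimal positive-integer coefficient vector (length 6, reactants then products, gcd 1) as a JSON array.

Coefficients: [4, 3, 4, 1, 1, 1]

R: 4·1+3·1 = 7 | 4·0+1·5+1·2+1·0 = 7
J: 4·3+3·1 = 15 | 4·0+1·1+1·7+1·7 = 15
E: 4·2+3·0 = 8 | 4·0+1·0+1·7+1·1 = 8
Q: 4·1+3·0 = 4 | 4·0+1·1+1·0+1·3 = 4
B: 4·6+3·3 = 33 | 4·7+1·4+1·0+1·1 = 33
gcd(4,3,4,1,1,1) = 1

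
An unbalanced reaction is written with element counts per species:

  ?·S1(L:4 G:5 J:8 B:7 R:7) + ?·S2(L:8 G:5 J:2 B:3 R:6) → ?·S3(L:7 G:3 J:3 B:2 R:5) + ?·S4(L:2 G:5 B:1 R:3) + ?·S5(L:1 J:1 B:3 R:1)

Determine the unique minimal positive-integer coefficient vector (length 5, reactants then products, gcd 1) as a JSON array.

L: 1·4+5·8 = 44 | 5·7+3·2+3·1 = 44
G: 1·5+5·5 = 30 | 5·3+3·5+3·0 = 30
J: 1·8+5·2 = 18 | 5·3+3·0+3·1 = 18
B: 1·7+5·3 = 22 | 5·2+3·1+3·3 = 22
R: 1·7+5·6 = 37 | 5·5+3·3+3·1 = 37
gcd(1,5,5,3,3) = 1

Coefficients: [1, 5, 5, 3, 3]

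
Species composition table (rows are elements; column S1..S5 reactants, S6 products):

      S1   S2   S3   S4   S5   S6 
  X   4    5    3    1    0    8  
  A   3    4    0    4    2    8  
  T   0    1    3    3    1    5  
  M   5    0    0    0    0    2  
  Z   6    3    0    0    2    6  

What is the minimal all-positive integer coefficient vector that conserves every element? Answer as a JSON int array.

Coefficients: [2, 4, 3, 3, 3, 5]

X: 2·4+4·5+3·3+3·1+3·0 = 40 | 5·8 = 40
A: 2·3+4·4+3·0+3·4+3·2 = 40 | 5·8 = 40
T: 2·0+4·1+3·3+3·3+3·1 = 25 | 5·5 = 25
M: 2·5+4·0+3·0+3·0+3·0 = 10 | 5·2 = 10
Z: 2·6+4·3+3·0+3·0+3·2 = 30 | 5·6 = 30
gcd(2,4,3,3,3,5) = 1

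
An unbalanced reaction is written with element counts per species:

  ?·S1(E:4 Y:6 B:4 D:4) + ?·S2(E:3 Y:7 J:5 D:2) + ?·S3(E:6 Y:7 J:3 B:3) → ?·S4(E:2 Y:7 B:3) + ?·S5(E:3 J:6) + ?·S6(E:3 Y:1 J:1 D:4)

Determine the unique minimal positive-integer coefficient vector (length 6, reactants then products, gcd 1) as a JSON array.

E: 3·4+2·3+2·6 = 30 | 6·2+2·3+4·3 = 30
Y: 3·6+2·7+2·7 = 46 | 6·7+2·0+4·1 = 46
J: 3·0+2·5+2·3 = 16 | 6·0+2·6+4·1 = 16
B: 3·4+2·0+2·3 = 18 | 6·3+2·0+4·0 = 18
D: 3·4+2·2+2·0 = 16 | 6·0+2·0+4·4 = 16
gcd(3,2,2,6,2,4) = 1

Coefficients: [3, 2, 2, 6, 2, 4]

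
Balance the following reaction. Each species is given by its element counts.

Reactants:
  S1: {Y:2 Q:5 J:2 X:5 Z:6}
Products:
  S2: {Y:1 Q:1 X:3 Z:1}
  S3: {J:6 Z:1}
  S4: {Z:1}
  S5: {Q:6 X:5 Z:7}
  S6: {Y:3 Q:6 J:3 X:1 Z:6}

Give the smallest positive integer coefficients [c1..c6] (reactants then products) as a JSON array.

Y: 6·2 = 12 | 6·1+1·0+3·0+2·0+2·3 = 12
Q: 6·5 = 30 | 6·1+1·0+3·0+2·6+2·6 = 30
J: 6·2 = 12 | 6·0+1·6+3·0+2·0+2·3 = 12
X: 6·5 = 30 | 6·3+1·0+3·0+2·5+2·1 = 30
Z: 6·6 = 36 | 6·1+1·1+3·1+2·7+2·6 = 36
gcd(6,6,1,3,2,2) = 1

Coefficients: [6, 6, 1, 3, 2, 2]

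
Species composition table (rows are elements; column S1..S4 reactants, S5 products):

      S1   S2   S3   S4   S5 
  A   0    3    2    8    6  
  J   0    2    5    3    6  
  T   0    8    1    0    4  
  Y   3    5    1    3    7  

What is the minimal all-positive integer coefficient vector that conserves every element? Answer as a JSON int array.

A: 5·0+2·3+4·2+2·8 = 30 | 5·6 = 30
J: 5·0+2·2+4·5+2·3 = 30 | 5·6 = 30
T: 5·0+2·8+4·1+2·0 = 20 | 5·4 = 20
Y: 5·3+2·5+4·1+2·3 = 35 | 5·7 = 35
gcd(5,2,4,2,5) = 1

Coefficients: [5, 2, 4, 2, 5]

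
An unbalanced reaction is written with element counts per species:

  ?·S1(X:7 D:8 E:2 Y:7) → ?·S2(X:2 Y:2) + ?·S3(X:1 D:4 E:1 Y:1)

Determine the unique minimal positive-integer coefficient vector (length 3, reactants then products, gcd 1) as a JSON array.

X: 2·7 = 14 | 5·2+4·1 = 14
D: 2·8 = 16 | 5·0+4·4 = 16
E: 2·2 = 4 | 5·0+4·1 = 4
Y: 2·7 = 14 | 5·2+4·1 = 14
gcd(2,5,4) = 1

Coefficients: [2, 5, 4]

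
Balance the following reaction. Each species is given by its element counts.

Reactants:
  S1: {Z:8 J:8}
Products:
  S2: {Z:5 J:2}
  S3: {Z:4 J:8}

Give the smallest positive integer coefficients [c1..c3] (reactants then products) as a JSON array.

Z: 4·8 = 32 | 4·5+3·4 = 32
J: 4·8 = 32 | 4·2+3·8 = 32
gcd(4,4,3) = 1

Coefficients: [4, 4, 3]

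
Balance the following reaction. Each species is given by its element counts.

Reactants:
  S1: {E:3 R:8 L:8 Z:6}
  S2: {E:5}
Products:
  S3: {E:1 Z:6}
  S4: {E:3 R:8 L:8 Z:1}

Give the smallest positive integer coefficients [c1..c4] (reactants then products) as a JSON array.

Coefficients: [6, 1, 5, 6]

E: 6·3+1·5 = 23 | 5·1+6·3 = 23
R: 6·8+1·0 = 48 | 5·0+6·8 = 48
L: 6·8+1·0 = 48 | 5·0+6·8 = 48
Z: 6·6+1·0 = 36 | 5·6+6·1 = 36
gcd(6,1,5,6) = 1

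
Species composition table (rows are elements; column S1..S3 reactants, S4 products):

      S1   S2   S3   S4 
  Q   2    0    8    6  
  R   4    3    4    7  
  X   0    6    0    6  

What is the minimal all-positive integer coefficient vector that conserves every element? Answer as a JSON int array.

Q: 1·2+3·0+2·8 = 18 | 3·6 = 18
R: 1·4+3·3+2·4 = 21 | 3·7 = 21
X: 1·0+3·6+2·0 = 18 | 3·6 = 18
gcd(1,3,2,3) = 1

Coefficients: [1, 3, 2, 3]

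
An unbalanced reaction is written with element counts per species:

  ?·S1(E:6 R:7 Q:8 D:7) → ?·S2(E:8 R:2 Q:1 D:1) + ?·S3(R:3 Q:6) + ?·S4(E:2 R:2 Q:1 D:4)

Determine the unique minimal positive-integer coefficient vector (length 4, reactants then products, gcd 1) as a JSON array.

E: 3·6 = 18 | 1·8+3·0+5·2 = 18
R: 3·7 = 21 | 1·2+3·3+5·2 = 21
Q: 3·8 = 24 | 1·1+3·6+5·1 = 24
D: 3·7 = 21 | 1·1+3·0+5·4 = 21
gcd(3,1,3,5) = 1

Coefficients: [3, 1, 3, 5]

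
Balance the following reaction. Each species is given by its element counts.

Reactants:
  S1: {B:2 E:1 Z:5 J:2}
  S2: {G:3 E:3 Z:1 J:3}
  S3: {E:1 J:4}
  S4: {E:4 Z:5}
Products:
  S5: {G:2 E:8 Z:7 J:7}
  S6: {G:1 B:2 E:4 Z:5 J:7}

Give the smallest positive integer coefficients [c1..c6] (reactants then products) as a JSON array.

Coefficients: [1, 3, 6, 5, 4, 1]

G: 1·0+3·3+6·0+5·0 = 9 | 4·2+1·1 = 9
B: 1·2+3·0+6·0+5·0 = 2 | 4·0+1·2 = 2
E: 1·1+3·3+6·1+5·4 = 36 | 4·8+1·4 = 36
Z: 1·5+3·1+6·0+5·5 = 33 | 4·7+1·5 = 33
J: 1·2+3·3+6·4+5·0 = 35 | 4·7+1·7 = 35
gcd(1,3,6,5,4,1) = 1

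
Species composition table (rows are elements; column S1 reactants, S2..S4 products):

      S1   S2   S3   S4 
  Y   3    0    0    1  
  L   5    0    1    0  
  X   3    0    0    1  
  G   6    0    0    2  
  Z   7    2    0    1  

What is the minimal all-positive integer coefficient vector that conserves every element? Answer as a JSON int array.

Y: 1·3 = 3 | 2·0+5·0+3·1 = 3
L: 1·5 = 5 | 2·0+5·1+3·0 = 5
X: 1·3 = 3 | 2·0+5·0+3·1 = 3
G: 1·6 = 6 | 2·0+5·0+3·2 = 6
Z: 1·7 = 7 | 2·2+5·0+3·1 = 7
gcd(1,2,5,3) = 1

Coefficients: [1, 2, 5, 3]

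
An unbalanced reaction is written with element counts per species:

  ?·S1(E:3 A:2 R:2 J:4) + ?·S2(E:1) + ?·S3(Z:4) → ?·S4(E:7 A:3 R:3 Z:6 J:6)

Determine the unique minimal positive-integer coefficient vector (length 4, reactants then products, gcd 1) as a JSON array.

E: 3·3+5·1+3·0 = 14 | 2·7 = 14
A: 3·2+5·0+3·0 = 6 | 2·3 = 6
R: 3·2+5·0+3·0 = 6 | 2·3 = 6
Z: 3·0+5·0+3·4 = 12 | 2·6 = 12
J: 3·4+5·0+3·0 = 12 | 2·6 = 12
gcd(3,5,3,2) = 1

Coefficients: [3, 5, 3, 2]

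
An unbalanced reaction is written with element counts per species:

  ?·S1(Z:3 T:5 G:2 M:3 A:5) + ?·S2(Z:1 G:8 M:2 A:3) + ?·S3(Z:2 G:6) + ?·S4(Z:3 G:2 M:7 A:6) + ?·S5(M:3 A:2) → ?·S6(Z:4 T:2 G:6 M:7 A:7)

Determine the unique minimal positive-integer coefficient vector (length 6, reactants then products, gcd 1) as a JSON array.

Z: 2·3+1·1+2·2+3·3+2·0 = 20 | 5·4 = 20
T: 2·5+1·0+2·0+3·0+2·0 = 10 | 5·2 = 10
G: 2·2+1·8+2·6+3·2+2·0 = 30 | 5·6 = 30
M: 2·3+1·2+2·0+3·7+2·3 = 35 | 5·7 = 35
A: 2·5+1·3+2·0+3·6+2·2 = 35 | 5·7 = 35
gcd(2,1,2,3,2,5) = 1

Coefficients: [2, 1, 2, 3, 2, 5]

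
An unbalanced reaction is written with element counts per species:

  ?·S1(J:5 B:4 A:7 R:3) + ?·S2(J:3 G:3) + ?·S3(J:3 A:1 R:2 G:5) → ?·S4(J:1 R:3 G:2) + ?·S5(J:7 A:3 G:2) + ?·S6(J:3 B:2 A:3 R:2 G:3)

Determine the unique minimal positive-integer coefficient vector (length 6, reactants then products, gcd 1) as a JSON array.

Coefficients: [3, 3, 3, 1, 2, 6]

J: 3·5+3·3+3·3 = 33 | 1·1+2·7+6·3 = 33
B: 3·4+3·0+3·0 = 12 | 1·0+2·0+6·2 = 12
A: 3·7+3·0+3·1 = 24 | 1·0+2·3+6·3 = 24
R: 3·3+3·0+3·2 = 15 | 1·3+2·0+6·2 = 15
G: 3·0+3·3+3·5 = 24 | 1·2+2·2+6·3 = 24
gcd(3,3,3,1,2,6) = 1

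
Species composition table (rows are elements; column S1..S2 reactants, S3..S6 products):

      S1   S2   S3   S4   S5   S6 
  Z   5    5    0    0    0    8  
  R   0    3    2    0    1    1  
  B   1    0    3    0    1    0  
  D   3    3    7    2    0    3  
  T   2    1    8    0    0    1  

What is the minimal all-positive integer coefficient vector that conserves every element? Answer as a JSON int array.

Coefficients: [5, 3, 1, 1, 2, 5]

Z: 5·5+3·5 = 40 | 1·0+1·0+2·0+5·8 = 40
R: 5·0+3·3 = 9 | 1·2+1·0+2·1+5·1 = 9
B: 5·1+3·0 = 5 | 1·3+1·0+2·1+5·0 = 5
D: 5·3+3·3 = 24 | 1·7+1·2+2·0+5·3 = 24
T: 5·2+3·1 = 13 | 1·8+1·0+2·0+5·1 = 13
gcd(5,3,1,1,2,5) = 1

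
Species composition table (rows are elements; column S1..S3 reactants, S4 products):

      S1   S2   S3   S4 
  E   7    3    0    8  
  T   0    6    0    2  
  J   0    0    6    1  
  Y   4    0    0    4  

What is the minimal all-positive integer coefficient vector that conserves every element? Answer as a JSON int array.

E: 6·7+2·3+1·0 = 48 | 6·8 = 48
T: 6·0+2·6+1·0 = 12 | 6·2 = 12
J: 6·0+2·0+1·6 = 6 | 6·1 = 6
Y: 6·4+2·0+1·0 = 24 | 6·4 = 24
gcd(6,2,1,6) = 1

Coefficients: [6, 2, 1, 6]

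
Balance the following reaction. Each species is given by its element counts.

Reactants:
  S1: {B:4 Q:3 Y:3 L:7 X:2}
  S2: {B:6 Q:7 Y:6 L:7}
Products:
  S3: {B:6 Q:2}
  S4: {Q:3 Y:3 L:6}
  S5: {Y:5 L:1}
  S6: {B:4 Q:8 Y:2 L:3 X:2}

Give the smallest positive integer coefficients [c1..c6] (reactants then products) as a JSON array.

B: 1·4+4·6 = 28 | 4·6+5·0+2·0+1·4 = 28
Q: 1·3+4·7 = 31 | 4·2+5·3+2·0+1·8 = 31
Y: 1·3+4·6 = 27 | 4·0+5·3+2·5+1·2 = 27
L: 1·7+4·7 = 35 | 4·0+5·6+2·1+1·3 = 35
X: 1·2+4·0 = 2 | 4·0+5·0+2·0+1·2 = 2
gcd(1,4,4,5,2,1) = 1

Coefficients: [1, 4, 4, 5, 2, 1]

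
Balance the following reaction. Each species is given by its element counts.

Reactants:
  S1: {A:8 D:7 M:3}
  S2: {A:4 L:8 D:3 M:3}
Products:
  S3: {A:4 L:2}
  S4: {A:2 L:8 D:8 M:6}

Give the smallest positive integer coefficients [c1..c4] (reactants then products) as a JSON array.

Coefficients: [1, 3, 4, 2]

A: 1·8+3·4 = 20 | 4·4+2·2 = 20
L: 1·0+3·8 = 24 | 4·2+2·8 = 24
D: 1·7+3·3 = 16 | 4·0+2·8 = 16
M: 1·3+3·3 = 12 | 4·0+2·6 = 12
gcd(1,3,4,2) = 1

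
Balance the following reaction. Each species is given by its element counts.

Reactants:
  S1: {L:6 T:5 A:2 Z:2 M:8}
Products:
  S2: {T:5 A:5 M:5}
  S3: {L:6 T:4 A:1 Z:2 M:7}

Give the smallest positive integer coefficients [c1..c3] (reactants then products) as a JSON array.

Coefficients: [5, 1, 5]

L: 5·6 = 30 | 1·0+5·6 = 30
T: 5·5 = 25 | 1·5+5·4 = 25
A: 5·2 = 10 | 1·5+5·1 = 10
Z: 5·2 = 10 | 1·0+5·2 = 10
M: 5·8 = 40 | 1·5+5·7 = 40
gcd(5,1,5) = 1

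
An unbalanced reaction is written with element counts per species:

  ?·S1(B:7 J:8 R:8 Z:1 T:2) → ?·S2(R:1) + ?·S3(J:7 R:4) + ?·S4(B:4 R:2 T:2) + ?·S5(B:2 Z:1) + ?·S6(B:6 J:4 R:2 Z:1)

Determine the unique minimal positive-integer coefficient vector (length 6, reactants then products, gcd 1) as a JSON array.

Coefficients: [4, 6, 4, 4, 3, 1]

B: 4·7 = 28 | 6·0+4·0+4·4+3·2+1·6 = 28
J: 4·8 = 32 | 6·0+4·7+4·0+3·0+1·4 = 32
R: 4·8 = 32 | 6·1+4·4+4·2+3·0+1·2 = 32
Z: 4·1 = 4 | 6·0+4·0+4·0+3·1+1·1 = 4
T: 4·2 = 8 | 6·0+4·0+4·2+3·0+1·0 = 8
gcd(4,6,4,4,3,1) = 1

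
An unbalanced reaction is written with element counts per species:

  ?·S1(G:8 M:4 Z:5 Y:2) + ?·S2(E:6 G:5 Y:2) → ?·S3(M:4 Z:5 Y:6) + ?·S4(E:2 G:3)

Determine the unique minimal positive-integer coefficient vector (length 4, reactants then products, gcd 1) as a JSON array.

E: 1·0+2·6 = 12 | 1·0+6·2 = 12
G: 1·8+2·5 = 18 | 1·0+6·3 = 18
M: 1·4+2·0 = 4 | 1·4+6·0 = 4
Z: 1·5+2·0 = 5 | 1·5+6·0 = 5
Y: 1·2+2·2 = 6 | 1·6+6·0 = 6
gcd(1,2,1,6) = 1

Coefficients: [1, 2, 1, 6]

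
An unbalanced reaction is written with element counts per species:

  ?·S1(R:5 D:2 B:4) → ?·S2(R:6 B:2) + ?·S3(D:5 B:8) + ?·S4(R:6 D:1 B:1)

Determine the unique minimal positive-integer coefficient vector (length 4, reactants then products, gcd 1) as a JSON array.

Coefficients: [6, 3, 2, 2]

R: 6·5 = 30 | 3·6+2·0+2·6 = 30
D: 6·2 = 12 | 3·0+2·5+2·1 = 12
B: 6·4 = 24 | 3·2+2·8+2·1 = 24
gcd(6,3,2,2) = 1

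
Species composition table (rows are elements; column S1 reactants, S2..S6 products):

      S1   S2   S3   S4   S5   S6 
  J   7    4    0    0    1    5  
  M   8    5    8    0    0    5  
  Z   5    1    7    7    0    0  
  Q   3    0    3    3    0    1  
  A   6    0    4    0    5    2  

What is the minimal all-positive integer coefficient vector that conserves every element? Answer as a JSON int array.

Coefficients: [6, 2, 1, 3, 4, 6]

J: 6·7 = 42 | 2·4+1·0+3·0+4·1+6·5 = 42
M: 6·8 = 48 | 2·5+1·8+3·0+4·0+6·5 = 48
Z: 6·5 = 30 | 2·1+1·7+3·7+4·0+6·0 = 30
Q: 6·3 = 18 | 2·0+1·3+3·3+4·0+6·1 = 18
A: 6·6 = 36 | 2·0+1·4+3·0+4·5+6·2 = 36
gcd(6,2,1,3,4,6) = 1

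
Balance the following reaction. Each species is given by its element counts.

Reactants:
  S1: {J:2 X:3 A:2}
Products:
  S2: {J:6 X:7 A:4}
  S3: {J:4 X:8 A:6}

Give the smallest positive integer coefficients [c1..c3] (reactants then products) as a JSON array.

Coefficients: [5, 1, 1]

J: 5·2 = 10 | 1·6+1·4 = 10
X: 5·3 = 15 | 1·7+1·8 = 15
A: 5·2 = 10 | 1·4+1·6 = 10
gcd(5,1,1) = 1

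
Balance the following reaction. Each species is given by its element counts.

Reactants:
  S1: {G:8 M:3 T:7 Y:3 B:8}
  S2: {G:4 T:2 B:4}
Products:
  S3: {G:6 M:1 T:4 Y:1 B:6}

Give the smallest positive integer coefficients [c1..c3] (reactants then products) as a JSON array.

Coefficients: [2, 5, 6]

G: 2·8+5·4 = 36 | 6·6 = 36
M: 2·3+5·0 = 6 | 6·1 = 6
T: 2·7+5·2 = 24 | 6·4 = 24
Y: 2·3+5·0 = 6 | 6·1 = 6
B: 2·8+5·4 = 36 | 6·6 = 36
gcd(2,5,6) = 1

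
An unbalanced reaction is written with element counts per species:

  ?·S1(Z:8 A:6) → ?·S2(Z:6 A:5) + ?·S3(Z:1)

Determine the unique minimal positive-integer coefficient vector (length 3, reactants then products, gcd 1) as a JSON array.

Z: 5·8 = 40 | 6·6+4·1 = 40
A: 5·6 = 30 | 6·5+4·0 = 30
gcd(5,6,4) = 1

Coefficients: [5, 6, 4]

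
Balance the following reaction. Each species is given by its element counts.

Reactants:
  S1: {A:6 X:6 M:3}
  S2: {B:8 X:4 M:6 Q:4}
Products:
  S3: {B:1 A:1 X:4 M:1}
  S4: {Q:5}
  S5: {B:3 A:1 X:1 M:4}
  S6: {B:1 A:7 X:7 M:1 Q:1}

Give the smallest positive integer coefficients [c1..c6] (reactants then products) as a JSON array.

Coefficients: [4, 3, 4, 2, 6, 2]

B: 4·0+3·8 = 24 | 4·1+2·0+6·3+2·1 = 24
A: 4·6+3·0 = 24 | 4·1+2·0+6·1+2·7 = 24
X: 4·6+3·4 = 36 | 4·4+2·0+6·1+2·7 = 36
M: 4·3+3·6 = 30 | 4·1+2·0+6·4+2·1 = 30
Q: 4·0+3·4 = 12 | 4·0+2·5+6·0+2·1 = 12
gcd(4,3,4,2,6,2) = 1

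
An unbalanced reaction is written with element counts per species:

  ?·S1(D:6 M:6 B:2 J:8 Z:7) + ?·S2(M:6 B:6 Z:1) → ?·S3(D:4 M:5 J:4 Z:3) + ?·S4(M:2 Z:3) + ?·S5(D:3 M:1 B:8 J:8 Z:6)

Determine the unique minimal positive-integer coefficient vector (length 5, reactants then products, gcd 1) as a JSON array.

Coefficients: [5, 1, 6, 2, 2]

D: 5·6+1·0 = 30 | 6·4+2·0+2·3 = 30
M: 5·6+1·6 = 36 | 6·5+2·2+2·1 = 36
B: 5·2+1·6 = 16 | 6·0+2·0+2·8 = 16
J: 5·8+1·0 = 40 | 6·4+2·0+2·8 = 40
Z: 5·7+1·1 = 36 | 6·3+2·3+2·6 = 36
gcd(5,1,6,2,2) = 1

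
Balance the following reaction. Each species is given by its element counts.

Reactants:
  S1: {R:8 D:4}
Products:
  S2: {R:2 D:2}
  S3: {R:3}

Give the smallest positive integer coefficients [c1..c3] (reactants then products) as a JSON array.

R: 3·8 = 24 | 6·2+4·3 = 24
D: 3·4 = 12 | 6·2+4·0 = 12
gcd(3,6,4) = 1

Coefficients: [3, 6, 4]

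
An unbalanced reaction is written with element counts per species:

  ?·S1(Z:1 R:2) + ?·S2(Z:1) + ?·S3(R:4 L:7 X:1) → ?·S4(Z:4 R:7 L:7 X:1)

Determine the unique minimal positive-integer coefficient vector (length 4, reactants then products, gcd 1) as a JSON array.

Z: 3·1+5·1+2·0 = 8 | 2·4 = 8
R: 3·2+5·0+2·4 = 14 | 2·7 = 14
L: 3·0+5·0+2·7 = 14 | 2·7 = 14
X: 3·0+5·0+2·1 = 2 | 2·1 = 2
gcd(3,5,2,2) = 1

Coefficients: [3, 5, 2, 2]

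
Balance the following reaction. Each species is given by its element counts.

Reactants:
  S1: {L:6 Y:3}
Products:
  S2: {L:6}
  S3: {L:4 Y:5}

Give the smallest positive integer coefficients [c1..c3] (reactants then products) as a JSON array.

L: 5·6 = 30 | 3·6+3·4 = 30
Y: 5·3 = 15 | 3·0+3·5 = 15
gcd(5,3,3) = 1

Coefficients: [5, 3, 3]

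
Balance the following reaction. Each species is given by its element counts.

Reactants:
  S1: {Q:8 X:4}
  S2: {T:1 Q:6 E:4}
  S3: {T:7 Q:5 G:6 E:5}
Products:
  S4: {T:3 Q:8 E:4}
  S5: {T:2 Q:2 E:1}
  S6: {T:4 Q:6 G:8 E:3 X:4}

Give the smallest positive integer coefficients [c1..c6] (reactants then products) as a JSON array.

Coefficients: [3, 2, 4, 4, 3, 3]

T: 3·0+2·1+4·7 = 30 | 4·3+3·2+3·4 = 30
Q: 3·8+2·6+4·5 = 56 | 4·8+3·2+3·6 = 56
G: 3·0+2·0+4·6 = 24 | 4·0+3·0+3·8 = 24
E: 3·0+2·4+4·5 = 28 | 4·4+3·1+3·3 = 28
X: 3·4+2·0+4·0 = 12 | 4·0+3·0+3·4 = 12
gcd(3,2,4,4,3,3) = 1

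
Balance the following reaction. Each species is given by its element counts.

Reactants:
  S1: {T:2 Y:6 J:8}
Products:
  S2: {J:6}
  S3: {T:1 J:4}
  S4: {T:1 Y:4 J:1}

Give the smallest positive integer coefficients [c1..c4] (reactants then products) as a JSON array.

T: 4·2 = 8 | 3·0+2·1+6·1 = 8
Y: 4·6 = 24 | 3·0+2·0+6·4 = 24
J: 4·8 = 32 | 3·6+2·4+6·1 = 32
gcd(4,3,2,6) = 1

Coefficients: [4, 3, 2, 6]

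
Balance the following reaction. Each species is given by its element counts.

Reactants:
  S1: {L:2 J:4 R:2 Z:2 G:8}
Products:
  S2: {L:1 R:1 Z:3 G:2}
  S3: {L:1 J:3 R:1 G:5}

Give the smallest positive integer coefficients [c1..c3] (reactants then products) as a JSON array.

Coefficients: [3, 2, 4]

L: 3·2 = 6 | 2·1+4·1 = 6
J: 3·4 = 12 | 2·0+4·3 = 12
R: 3·2 = 6 | 2·1+4·1 = 6
Z: 3·2 = 6 | 2·3+4·0 = 6
G: 3·8 = 24 | 2·2+4·5 = 24
gcd(3,2,4) = 1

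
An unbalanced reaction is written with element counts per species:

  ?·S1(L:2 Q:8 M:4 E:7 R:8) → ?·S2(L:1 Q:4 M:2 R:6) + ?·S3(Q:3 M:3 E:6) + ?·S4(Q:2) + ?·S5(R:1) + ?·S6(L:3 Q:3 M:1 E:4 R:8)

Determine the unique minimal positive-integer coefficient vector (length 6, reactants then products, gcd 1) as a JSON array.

L: 6·2 = 12 | 3·1+5·0+6·0+6·0+3·3 = 12
Q: 6·8 = 48 | 3·4+5·3+6·2+6·0+3·3 = 48
M: 6·4 = 24 | 3·2+5·3+6·0+6·0+3·1 = 24
E: 6·7 = 42 | 3·0+5·6+6·0+6·0+3·4 = 42
R: 6·8 = 48 | 3·6+5·0+6·0+6·1+3·8 = 48
gcd(6,3,5,6,6,3) = 1

Coefficients: [6, 3, 5, 6, 6, 3]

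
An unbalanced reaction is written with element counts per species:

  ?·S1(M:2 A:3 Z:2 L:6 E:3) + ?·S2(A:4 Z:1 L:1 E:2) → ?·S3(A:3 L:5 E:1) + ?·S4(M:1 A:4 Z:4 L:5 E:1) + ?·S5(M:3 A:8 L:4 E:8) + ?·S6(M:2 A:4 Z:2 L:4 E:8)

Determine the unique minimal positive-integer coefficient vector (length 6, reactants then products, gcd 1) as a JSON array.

M: 6·2+6·0 = 12 | 2·0+4·1+2·3+1·2 = 12
A: 6·3+6·4 = 42 | 2·3+4·4+2·8+1·4 = 42
Z: 6·2+6·1 = 18 | 2·0+4·4+2·0+1·2 = 18
L: 6·6+6·1 = 42 | 2·5+4·5+2·4+1·4 = 42
E: 6·3+6·2 = 30 | 2·1+4·1+2·8+1·8 = 30
gcd(6,6,2,4,2,1) = 1

Coefficients: [6, 6, 2, 4, 2, 1]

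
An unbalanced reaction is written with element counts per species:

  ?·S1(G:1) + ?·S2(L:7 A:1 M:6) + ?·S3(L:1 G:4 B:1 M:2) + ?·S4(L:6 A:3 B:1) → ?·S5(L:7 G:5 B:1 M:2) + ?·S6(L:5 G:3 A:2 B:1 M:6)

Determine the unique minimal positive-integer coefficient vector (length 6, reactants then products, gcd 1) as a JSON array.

L: 6·0+4·7+6·1+2·6 = 46 | 3·7+5·5 = 46
G: 6·1+4·0+6·4+2·0 = 30 | 3·5+5·3 = 30
A: 6·0+4·1+6·0+2·3 = 10 | 3·0+5·2 = 10
B: 6·0+4·0+6·1+2·1 = 8 | 3·1+5·1 = 8
M: 6·0+4·6+6·2+2·0 = 36 | 3·2+5·6 = 36
gcd(6,4,6,2,3,5) = 1

Coefficients: [6, 4, 6, 2, 3, 5]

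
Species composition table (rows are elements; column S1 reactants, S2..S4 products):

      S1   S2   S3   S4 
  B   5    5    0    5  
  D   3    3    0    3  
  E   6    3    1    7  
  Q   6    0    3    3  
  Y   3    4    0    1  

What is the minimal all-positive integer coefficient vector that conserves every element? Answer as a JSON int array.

Coefficients: [3, 2, 5, 1]

B: 3·5 = 15 | 2·5+5·0+1·5 = 15
D: 3·3 = 9 | 2·3+5·0+1·3 = 9
E: 3·6 = 18 | 2·3+5·1+1·7 = 18
Q: 3·6 = 18 | 2·0+5·3+1·3 = 18
Y: 3·3 = 9 | 2·4+5·0+1·1 = 9
gcd(3,2,5,1) = 1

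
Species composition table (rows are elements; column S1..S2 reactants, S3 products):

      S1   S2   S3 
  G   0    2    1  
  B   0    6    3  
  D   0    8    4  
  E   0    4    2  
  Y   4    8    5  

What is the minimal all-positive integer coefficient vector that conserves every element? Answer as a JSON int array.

G: 1·0+2·2 = 4 | 4·1 = 4
B: 1·0+2·6 = 12 | 4·3 = 12
D: 1·0+2·8 = 16 | 4·4 = 16
E: 1·0+2·4 = 8 | 4·2 = 8
Y: 1·4+2·8 = 20 | 4·5 = 20
gcd(1,2,4) = 1

Coefficients: [1, 2, 4]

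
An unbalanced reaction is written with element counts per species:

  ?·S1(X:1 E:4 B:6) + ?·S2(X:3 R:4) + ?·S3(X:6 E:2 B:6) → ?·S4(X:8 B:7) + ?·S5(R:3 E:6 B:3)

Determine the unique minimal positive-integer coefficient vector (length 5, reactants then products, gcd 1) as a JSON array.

Coefficients: [3, 3, 6, 6, 4]

X: 3·1+3·3+6·6 = 48 | 6·8+4·0 = 48
R: 3·0+3·4+6·0 = 12 | 6·0+4·3 = 12
E: 3·4+3·0+6·2 = 24 | 6·0+4·6 = 24
B: 3·6+3·0+6·6 = 54 | 6·7+4·3 = 54
gcd(3,3,6,6,4) = 1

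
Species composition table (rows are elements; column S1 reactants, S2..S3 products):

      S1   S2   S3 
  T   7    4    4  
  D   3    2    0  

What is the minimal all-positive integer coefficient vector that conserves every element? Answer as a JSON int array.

T: 4·7 = 28 | 6·4+1·4 = 28
D: 4·3 = 12 | 6·2+1·0 = 12
gcd(4,6,1) = 1

Coefficients: [4, 6, 1]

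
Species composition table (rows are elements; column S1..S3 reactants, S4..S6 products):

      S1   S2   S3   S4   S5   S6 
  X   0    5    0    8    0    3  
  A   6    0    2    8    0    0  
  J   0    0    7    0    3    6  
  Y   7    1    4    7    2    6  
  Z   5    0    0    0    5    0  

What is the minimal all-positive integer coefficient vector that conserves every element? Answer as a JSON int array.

Coefficients: [3, 6, 3, 3, 3, 2]

X: 3·0+6·5+3·0 = 30 | 3·8+3·0+2·3 = 30
A: 3·6+6·0+3·2 = 24 | 3·8+3·0+2·0 = 24
J: 3·0+6·0+3·7 = 21 | 3·0+3·3+2·6 = 21
Y: 3·7+6·1+3·4 = 39 | 3·7+3·2+2·6 = 39
Z: 3·5+6·0+3·0 = 15 | 3·0+3·5+2·0 = 15
gcd(3,6,3,3,3,2) = 1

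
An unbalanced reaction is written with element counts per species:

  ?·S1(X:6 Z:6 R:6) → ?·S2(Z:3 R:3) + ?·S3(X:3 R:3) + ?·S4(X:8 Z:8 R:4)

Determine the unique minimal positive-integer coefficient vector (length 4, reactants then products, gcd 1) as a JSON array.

X: 6·6 = 36 | 4·0+4·3+3·8 = 36
Z: 6·6 = 36 | 4·3+4·0+3·8 = 36
R: 6·6 = 36 | 4·3+4·3+3·4 = 36
gcd(6,4,4,3) = 1

Coefficients: [6, 4, 4, 3]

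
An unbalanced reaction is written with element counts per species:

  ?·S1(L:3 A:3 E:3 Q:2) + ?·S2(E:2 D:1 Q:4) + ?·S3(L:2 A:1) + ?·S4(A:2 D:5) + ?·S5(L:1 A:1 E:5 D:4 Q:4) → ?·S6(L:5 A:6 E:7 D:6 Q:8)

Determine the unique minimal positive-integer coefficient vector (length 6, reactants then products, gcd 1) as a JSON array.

Coefficients: [6, 6, 3, 4, 1, 5]

L: 6·3+6·0+3·2+4·0+1·1 = 25 | 5·5 = 25
A: 6·3+6·0+3·1+4·2+1·1 = 30 | 5·6 = 30
E: 6·3+6·2+3·0+4·0+1·5 = 35 | 5·7 = 35
D: 6·0+6·1+3·0+4·5+1·4 = 30 | 5·6 = 30
Q: 6·2+6·4+3·0+4·0+1·4 = 40 | 5·8 = 40
gcd(6,6,3,4,1,5) = 1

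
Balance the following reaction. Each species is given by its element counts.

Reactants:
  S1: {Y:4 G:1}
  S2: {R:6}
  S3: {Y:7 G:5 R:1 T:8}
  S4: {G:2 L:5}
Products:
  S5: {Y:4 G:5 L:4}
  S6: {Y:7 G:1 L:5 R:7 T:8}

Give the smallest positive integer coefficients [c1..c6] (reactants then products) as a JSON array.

Coefficients: [5, 2, 2, 6, 5, 2]

Y: 5·4+2·0+2·7+6·0 = 34 | 5·4+2·7 = 34
G: 5·1+2·0+2·5+6·2 = 27 | 5·5+2·1 = 27
L: 5·0+2·0+2·0+6·5 = 30 | 5·4+2·5 = 30
R: 5·0+2·6+2·1+6·0 = 14 | 5·0+2·7 = 14
T: 5·0+2·0+2·8+6·0 = 16 | 5·0+2·8 = 16
gcd(5,2,2,6,5,2) = 1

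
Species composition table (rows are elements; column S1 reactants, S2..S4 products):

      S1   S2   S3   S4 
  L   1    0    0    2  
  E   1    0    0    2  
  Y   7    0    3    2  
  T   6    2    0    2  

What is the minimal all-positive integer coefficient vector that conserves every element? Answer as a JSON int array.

Coefficients: [2, 5, 4, 1]

L: 2·1 = 2 | 5·0+4·0+1·2 = 2
E: 2·1 = 2 | 5·0+4·0+1·2 = 2
Y: 2·7 = 14 | 5·0+4·3+1·2 = 14
T: 2·6 = 12 | 5·2+4·0+1·2 = 12
gcd(2,5,4,1) = 1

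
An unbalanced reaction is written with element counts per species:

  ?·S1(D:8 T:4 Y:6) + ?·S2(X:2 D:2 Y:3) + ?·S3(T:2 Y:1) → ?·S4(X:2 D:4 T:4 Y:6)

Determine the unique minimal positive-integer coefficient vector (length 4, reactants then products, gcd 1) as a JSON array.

X: 1·0+4·2+6·0 = 8 | 4·2 = 8
D: 1·8+4·2+6·0 = 16 | 4·4 = 16
T: 1·4+4·0+6·2 = 16 | 4·4 = 16
Y: 1·6+4·3+6·1 = 24 | 4·6 = 24
gcd(1,4,6,4) = 1

Coefficients: [1, 4, 6, 4]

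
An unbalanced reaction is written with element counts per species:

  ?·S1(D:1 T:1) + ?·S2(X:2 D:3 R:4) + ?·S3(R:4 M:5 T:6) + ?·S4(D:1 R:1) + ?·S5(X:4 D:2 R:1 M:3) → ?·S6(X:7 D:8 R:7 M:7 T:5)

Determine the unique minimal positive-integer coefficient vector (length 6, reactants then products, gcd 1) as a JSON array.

X: 4·0+1·2+1·0+3·0+3·4 = 14 | 2·7 = 14
D: 4·1+1·3+1·0+3·1+3·2 = 16 | 2·8 = 16
R: 4·0+1·4+1·4+3·1+3·1 = 14 | 2·7 = 14
M: 4·0+1·0+1·5+3·0+3·3 = 14 | 2·7 = 14
T: 4·1+1·0+1·6+3·0+3·0 = 10 | 2·5 = 10
gcd(4,1,1,3,3,2) = 1

Coefficients: [4, 1, 1, 3, 3, 2]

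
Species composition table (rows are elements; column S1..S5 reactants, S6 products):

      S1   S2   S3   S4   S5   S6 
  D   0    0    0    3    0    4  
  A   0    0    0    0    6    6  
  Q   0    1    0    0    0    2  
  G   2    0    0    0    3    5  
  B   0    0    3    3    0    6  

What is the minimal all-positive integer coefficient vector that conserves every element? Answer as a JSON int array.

Coefficients: [3, 6, 2, 4, 3, 3]

D: 3·0+6·0+2·0+4·3+3·0 = 12 | 3·4 = 12
A: 3·0+6·0+2·0+4·0+3·6 = 18 | 3·6 = 18
Q: 3·0+6·1+2·0+4·0+3·0 = 6 | 3·2 = 6
G: 3·2+6·0+2·0+4·0+3·3 = 15 | 3·5 = 15
B: 3·0+6·0+2·3+4·3+3·0 = 18 | 3·6 = 18
gcd(3,6,2,4,3,3) = 1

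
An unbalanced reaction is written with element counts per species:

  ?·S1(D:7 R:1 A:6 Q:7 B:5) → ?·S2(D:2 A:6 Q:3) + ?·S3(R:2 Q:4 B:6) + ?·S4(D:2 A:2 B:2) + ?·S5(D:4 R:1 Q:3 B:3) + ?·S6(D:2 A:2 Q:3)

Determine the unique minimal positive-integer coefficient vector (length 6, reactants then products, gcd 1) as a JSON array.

Coefficients: [4, 1, 1, 4, 2, 5]

D: 4·7 = 28 | 1·2+1·0+4·2+2·4+5·2 = 28
R: 4·1 = 4 | 1·0+1·2+4·0+2·1+5·0 = 4
A: 4·6 = 24 | 1·6+1·0+4·2+2·0+5·2 = 24
Q: 4·7 = 28 | 1·3+1·4+4·0+2·3+5·3 = 28
B: 4·5 = 20 | 1·0+1·6+4·2+2·3+5·0 = 20
gcd(4,1,1,4,2,5) = 1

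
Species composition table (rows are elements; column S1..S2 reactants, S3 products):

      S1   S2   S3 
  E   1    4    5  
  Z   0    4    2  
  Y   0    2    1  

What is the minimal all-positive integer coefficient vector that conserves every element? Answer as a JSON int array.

E: 6·1+1·4 = 10 | 2·5 = 10
Z: 6·0+1·4 = 4 | 2·2 = 4
Y: 6·0+1·2 = 2 | 2·1 = 2
gcd(6,1,2) = 1

Coefficients: [6, 1, 2]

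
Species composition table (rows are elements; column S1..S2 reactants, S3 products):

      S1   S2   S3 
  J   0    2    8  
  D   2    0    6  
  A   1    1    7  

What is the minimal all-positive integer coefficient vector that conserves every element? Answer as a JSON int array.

Coefficients: [3, 4, 1]

J: 3·0+4·2 = 8 | 1·8 = 8
D: 3·2+4·0 = 6 | 1·6 = 6
A: 3·1+4·1 = 7 | 1·7 = 7
gcd(3,4,1) = 1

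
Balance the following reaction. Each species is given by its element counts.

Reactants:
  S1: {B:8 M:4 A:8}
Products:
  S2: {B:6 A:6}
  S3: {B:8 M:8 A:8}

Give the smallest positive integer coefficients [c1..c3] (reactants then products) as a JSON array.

B: 6·8 = 48 | 4·6+3·8 = 48
M: 6·4 = 24 | 4·0+3·8 = 24
A: 6·8 = 48 | 4·6+3·8 = 48
gcd(6,4,3) = 1

Coefficients: [6, 4, 3]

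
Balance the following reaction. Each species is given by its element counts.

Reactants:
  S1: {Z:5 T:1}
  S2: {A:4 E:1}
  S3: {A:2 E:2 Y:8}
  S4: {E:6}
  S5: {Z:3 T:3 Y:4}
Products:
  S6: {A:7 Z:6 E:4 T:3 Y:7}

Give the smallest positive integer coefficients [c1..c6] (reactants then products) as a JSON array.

A: 3·0+6·4+2·2+1·0+3·0 = 28 | 4·7 = 28
Z: 3·5+6·0+2·0+1·0+3·3 = 24 | 4·6 = 24
E: 3·0+6·1+2·2+1·6+3·0 = 16 | 4·4 = 16
T: 3·1+6·0+2·0+1·0+3·3 = 12 | 4·3 = 12
Y: 3·0+6·0+2·8+1·0+3·4 = 28 | 4·7 = 28
gcd(3,6,2,1,3,4) = 1

Coefficients: [3, 6, 2, 1, 3, 4]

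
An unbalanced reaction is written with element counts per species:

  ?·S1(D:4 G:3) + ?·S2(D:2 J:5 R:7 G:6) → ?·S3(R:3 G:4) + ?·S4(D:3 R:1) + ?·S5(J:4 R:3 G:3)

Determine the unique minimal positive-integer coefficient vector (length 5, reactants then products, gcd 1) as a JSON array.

Coefficients: [1, 4, 3, 4, 5]

D: 1·4+4·2 = 12 | 3·0+4·3+5·0 = 12
J: 1·0+4·5 = 20 | 3·0+4·0+5·4 = 20
R: 1·0+4·7 = 28 | 3·3+4·1+5·3 = 28
G: 1·3+4·6 = 27 | 3·4+4·0+5·3 = 27
gcd(1,4,3,4,5) = 1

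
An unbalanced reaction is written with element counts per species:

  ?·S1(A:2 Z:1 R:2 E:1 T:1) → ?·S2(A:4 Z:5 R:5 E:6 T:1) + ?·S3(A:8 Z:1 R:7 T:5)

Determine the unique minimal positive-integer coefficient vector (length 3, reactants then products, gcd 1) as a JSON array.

A: 6·2 = 12 | 1·4+1·8 = 12
Z: 6·1 = 6 | 1·5+1·1 = 6
R: 6·2 = 12 | 1·5+1·7 = 12
E: 6·1 = 6 | 1·6+1·0 = 6
T: 6·1 = 6 | 1·1+1·5 = 6
gcd(6,1,1) = 1

Coefficients: [6, 1, 1]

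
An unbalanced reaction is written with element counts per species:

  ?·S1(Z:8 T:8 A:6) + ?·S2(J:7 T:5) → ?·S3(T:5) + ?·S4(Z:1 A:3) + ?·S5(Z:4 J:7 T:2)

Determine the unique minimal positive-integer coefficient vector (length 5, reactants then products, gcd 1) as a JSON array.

Coefficients: [2, 3, 5, 4, 3]

Z: 2·8+3·0 = 16 | 5·0+4·1+3·4 = 16
J: 2·0+3·7 = 21 | 5·0+4·0+3·7 = 21
T: 2·8+3·5 = 31 | 5·5+4·0+3·2 = 31
A: 2·6+3·0 = 12 | 5·0+4·3+3·0 = 12
gcd(2,3,5,4,3) = 1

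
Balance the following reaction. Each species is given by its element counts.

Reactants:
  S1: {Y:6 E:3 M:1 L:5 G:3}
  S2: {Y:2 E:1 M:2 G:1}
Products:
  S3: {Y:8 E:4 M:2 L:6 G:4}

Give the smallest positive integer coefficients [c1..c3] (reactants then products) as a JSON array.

Y: 6·6+2·2 = 40 | 5·8 = 40
E: 6·3+2·1 = 20 | 5·4 = 20
M: 6·1+2·2 = 10 | 5·2 = 10
L: 6·5+2·0 = 30 | 5·6 = 30
G: 6·3+2·1 = 20 | 5·4 = 20
gcd(6,2,5) = 1

Coefficients: [6, 2, 5]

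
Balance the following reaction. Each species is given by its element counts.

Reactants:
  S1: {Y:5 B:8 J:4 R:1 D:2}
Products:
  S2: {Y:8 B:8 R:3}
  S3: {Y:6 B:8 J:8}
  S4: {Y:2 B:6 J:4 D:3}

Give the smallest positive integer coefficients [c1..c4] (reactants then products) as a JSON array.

Y: 6·5 = 30 | 2·8+1·6+4·2 = 30
B: 6·8 = 48 | 2·8+1·8+4·6 = 48
J: 6·4 = 24 | 2·0+1·8+4·4 = 24
R: 6·1 = 6 | 2·3+1·0+4·0 = 6
D: 6·2 = 12 | 2·0+1·0+4·3 = 12
gcd(6,2,1,4) = 1

Coefficients: [6, 2, 1, 4]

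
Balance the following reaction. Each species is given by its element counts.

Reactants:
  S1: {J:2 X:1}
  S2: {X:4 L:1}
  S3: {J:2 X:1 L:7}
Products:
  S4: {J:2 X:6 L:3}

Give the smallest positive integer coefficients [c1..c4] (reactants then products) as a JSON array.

J: 3·2+5·0+1·2 = 8 | 4·2 = 8
X: 3·1+5·4+1·1 = 24 | 4·6 = 24
L: 3·0+5·1+1·7 = 12 | 4·3 = 12
gcd(3,5,1,4) = 1

Coefficients: [3, 5, 1, 4]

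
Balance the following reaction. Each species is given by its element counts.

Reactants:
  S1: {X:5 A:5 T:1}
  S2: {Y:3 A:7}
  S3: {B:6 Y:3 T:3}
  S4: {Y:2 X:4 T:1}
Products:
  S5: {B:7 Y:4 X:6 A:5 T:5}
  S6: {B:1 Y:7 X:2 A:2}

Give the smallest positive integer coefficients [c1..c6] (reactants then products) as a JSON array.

Coefficients: [4, 1, 6, 3, 5, 1]

B: 4·0+1·0+6·6+3·0 = 36 | 5·7+1·1 = 36
Y: 4·0+1·3+6·3+3·2 = 27 | 5·4+1·7 = 27
X: 4·5+1·0+6·0+3·4 = 32 | 5·6+1·2 = 32
A: 4·5+1·7+6·0+3·0 = 27 | 5·5+1·2 = 27
T: 4·1+1·0+6·3+3·1 = 25 | 5·5+1·0 = 25
gcd(4,1,6,3,5,1) = 1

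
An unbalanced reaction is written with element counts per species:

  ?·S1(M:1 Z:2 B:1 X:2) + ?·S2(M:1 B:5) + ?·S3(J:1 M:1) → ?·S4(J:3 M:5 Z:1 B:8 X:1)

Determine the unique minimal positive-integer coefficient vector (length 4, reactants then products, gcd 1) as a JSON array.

Coefficients: [1, 3, 6, 2]

J: 1·0+3·0+6·1 = 6 | 2·3 = 6
M: 1·1+3·1+6·1 = 10 | 2·5 = 10
Z: 1·2+3·0+6·0 = 2 | 2·1 = 2
B: 1·1+3·5+6·0 = 16 | 2·8 = 16
X: 1·2+3·0+6·0 = 2 | 2·1 = 2
gcd(1,3,6,2) = 1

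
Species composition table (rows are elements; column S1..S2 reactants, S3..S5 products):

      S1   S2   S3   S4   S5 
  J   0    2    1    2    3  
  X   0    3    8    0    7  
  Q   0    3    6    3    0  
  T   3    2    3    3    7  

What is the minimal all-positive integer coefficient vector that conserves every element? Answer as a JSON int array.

J: 3·0+5·2 = 10 | 1·1+3·2+1·3 = 10
X: 3·0+5·3 = 15 | 1·8+3·0+1·7 = 15
Q: 3·0+5·3 = 15 | 1·6+3·3+1·0 = 15
T: 3·3+5·2 = 19 | 1·3+3·3+1·7 = 19
gcd(3,5,1,3,1) = 1

Coefficients: [3, 5, 1, 3, 1]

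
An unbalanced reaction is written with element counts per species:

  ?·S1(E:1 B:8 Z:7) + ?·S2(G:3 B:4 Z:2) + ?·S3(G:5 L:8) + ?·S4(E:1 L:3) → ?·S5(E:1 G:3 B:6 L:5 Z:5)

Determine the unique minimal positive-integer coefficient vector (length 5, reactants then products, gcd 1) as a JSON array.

E: 4·1+1·0+3·0+2·1 = 6 | 6·1 = 6
G: 4·0+1·3+3·5+2·0 = 18 | 6·3 = 18
B: 4·8+1·4+3·0+2·0 = 36 | 6·6 = 36
L: 4·0+1·0+3·8+2·3 = 30 | 6·5 = 30
Z: 4·7+1·2+3·0+2·0 = 30 | 6·5 = 30
gcd(4,1,3,2,6) = 1

Coefficients: [4, 1, 3, 2, 6]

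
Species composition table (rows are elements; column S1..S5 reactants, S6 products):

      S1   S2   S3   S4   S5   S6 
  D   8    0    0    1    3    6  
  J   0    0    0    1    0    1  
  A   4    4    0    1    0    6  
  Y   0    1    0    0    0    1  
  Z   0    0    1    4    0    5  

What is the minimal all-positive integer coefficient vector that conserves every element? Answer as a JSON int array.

D: 1·8+4·0+4·0+4·1+4·3 = 24 | 4·6 = 24
J: 1·0+4·0+4·0+4·1+4·0 = 4 | 4·1 = 4
A: 1·4+4·4+4·0+4·1+4·0 = 24 | 4·6 = 24
Y: 1·0+4·1+4·0+4·0+4·0 = 4 | 4·1 = 4
Z: 1·0+4·0+4·1+4·4+4·0 = 20 | 4·5 = 20
gcd(1,4,4,4,4,4) = 1

Coefficients: [1, 4, 4, 4, 4, 4]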